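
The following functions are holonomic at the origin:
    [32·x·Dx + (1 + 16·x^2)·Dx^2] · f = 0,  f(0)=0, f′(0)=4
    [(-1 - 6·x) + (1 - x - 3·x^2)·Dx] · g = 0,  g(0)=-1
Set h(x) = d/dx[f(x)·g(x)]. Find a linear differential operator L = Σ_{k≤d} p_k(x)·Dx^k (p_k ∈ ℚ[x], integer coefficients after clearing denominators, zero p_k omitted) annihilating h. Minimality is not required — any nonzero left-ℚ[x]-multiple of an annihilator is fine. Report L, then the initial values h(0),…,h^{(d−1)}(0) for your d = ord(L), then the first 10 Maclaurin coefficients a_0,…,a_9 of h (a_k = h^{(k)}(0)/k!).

f: a_k = 0, 4, 0, -64/3, 0, 1024/5, 0, -16384/7, 0, 262144/9, …
g: a_k = -1, -1, -4, -7, -19, -40, -97, -217, -508, -1159, …
Sym-product of L_f,L_g gives L₀ (≤ ord 2).
h=h₀': d/dx-closure on L₀ ⇒ L.
L = (-74 + 8736·x^2 + 18432·x^3 + 82944·x^4) + (25 + 182·x - 48·x^2 + 96·x^3 + 18432·x^4 + 55296·x^5)·Dx + (-3 - 13·x - 167·x^2 - 16·x^3 - 1472·x^4 + 3072·x^5 + 6912·x^6)·Dx^2  (order 2).
h: a_k = -4, -8, 16, -80/3, -2932/3, -6464/5, 161564/15, 749536/105, -7439888/35, -1884760/9, …
ICs: h(0) = -4, h′(0) = -8.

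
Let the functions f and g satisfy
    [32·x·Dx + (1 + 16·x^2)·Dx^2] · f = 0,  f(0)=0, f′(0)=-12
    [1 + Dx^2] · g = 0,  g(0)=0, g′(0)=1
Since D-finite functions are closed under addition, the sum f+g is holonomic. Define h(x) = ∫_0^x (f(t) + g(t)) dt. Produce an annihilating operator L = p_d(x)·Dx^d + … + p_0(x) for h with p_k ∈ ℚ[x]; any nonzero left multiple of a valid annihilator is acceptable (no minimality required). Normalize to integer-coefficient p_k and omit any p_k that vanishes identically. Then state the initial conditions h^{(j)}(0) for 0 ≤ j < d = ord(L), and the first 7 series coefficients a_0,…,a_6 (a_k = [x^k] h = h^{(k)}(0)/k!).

L = (-6112·x + 99328·x^3 + 8192·x^5)·Dx^2 + (-31 + 1072·x^2 + 25344·x^4 + 4096·x^6)·Dx^3 + (-6112·x + 99328·x^3 + 8192·x^5)·Dx^4 + (-31 + 1072·x^2 + 25344·x^4 + 4096·x^6)·Dx^5  (order 5).
h: a_k = 0, 0, -11/2, 0, 383/24, 0, -73727/720, …
ICs: h(0) = 0, h′(0) = 0, h′′(0) = -11, h′′′(0) = 0, h′′′′(0) = 383.

f: a_k = 0, -12, 0, 64, 0, -3072/5, 0, …
g: a_k = 0, 1, 0, -1/6, 0, 1/120, 0, …
L₀ := lclm(L_f,L_g); ord L₀ ≤ 2+2.
∫: right-multiply L₀ by Dx.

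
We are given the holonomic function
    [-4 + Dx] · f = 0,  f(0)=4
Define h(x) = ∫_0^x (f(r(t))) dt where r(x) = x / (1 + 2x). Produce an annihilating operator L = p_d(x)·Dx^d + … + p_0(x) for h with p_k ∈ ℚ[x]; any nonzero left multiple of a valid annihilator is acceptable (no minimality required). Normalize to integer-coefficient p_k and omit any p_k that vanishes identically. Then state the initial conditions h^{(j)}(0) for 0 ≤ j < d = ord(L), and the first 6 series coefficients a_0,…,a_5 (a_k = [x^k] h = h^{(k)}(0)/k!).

f: a_k = 4, 16, 32, 128/3, 128/3, 512/15, …
L₀ from L_f via x↦r, Dx↦r'^{-1}Dx.
h=∫h₀ ⇒ L = L₀·Dx.
L = -4·Dx + (1 + 4·x + 4·x^2)·Dx^2  (order 2).
h: a_k = 0, 4, 8, 0, -16/3, 128/15, …
ICs: h(0) = 0, h′(0) = 4.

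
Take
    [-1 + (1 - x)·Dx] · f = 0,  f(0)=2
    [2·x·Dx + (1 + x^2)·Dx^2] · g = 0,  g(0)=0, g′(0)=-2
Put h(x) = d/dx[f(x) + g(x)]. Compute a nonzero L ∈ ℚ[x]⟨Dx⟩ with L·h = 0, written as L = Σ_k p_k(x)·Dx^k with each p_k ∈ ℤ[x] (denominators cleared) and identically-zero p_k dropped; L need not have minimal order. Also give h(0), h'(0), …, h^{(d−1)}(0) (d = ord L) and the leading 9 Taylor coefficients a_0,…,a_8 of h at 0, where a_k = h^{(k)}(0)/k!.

L = (-2 + 8·x + 6·x^2) + (4 - 2·x + 4·x^2 + 6·x^3)·Dx + (-1 + x^4)·Dx^2  (order 2).
h: a_k = 0, 4, 8, 8, 8, 12, 16, 16, 16, …
ICs: h(0) = 0, h′(0) = 4.

f: a_k = 2, 2, 2, 2, 2, 2, 2, 2, 2, …
g: a_k = 0, -2, 0, 2/3, 0, -2/5, 0, 2/7, 0, …
Sum ⇒ L₀ = lclm(L_f,L_g) in ℚ(x)⟨Dx⟩.
h₀' ⇒ L via d/dx closure of L₀.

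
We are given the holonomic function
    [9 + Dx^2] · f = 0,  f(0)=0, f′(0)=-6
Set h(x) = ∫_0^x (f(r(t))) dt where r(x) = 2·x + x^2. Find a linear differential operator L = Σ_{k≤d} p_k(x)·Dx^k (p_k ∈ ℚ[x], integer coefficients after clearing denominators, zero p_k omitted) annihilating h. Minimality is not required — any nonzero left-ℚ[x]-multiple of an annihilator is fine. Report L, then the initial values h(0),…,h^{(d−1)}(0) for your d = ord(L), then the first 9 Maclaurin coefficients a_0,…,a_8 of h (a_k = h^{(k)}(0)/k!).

f: a_k = 0, -6, 0, 9, 0, -81/20, 0, 243/280, 0, …
h₀=f(r): pull back L_f along r ⇒ L₀.
h=∫h₀ ⇒ L = L₀·Dx.
L = (36 + 108·x + 108·x^2 + 36·x^3)·Dx - Dx^2 + (1 + x)·Dx^3  (order 3).
h: a_k = 0, 0, -6, -2, 18, 108/5, -63/5, -45, -1863/70, …
ICs: h(0) = 0, h′(0) = 0, h′′(0) = -12.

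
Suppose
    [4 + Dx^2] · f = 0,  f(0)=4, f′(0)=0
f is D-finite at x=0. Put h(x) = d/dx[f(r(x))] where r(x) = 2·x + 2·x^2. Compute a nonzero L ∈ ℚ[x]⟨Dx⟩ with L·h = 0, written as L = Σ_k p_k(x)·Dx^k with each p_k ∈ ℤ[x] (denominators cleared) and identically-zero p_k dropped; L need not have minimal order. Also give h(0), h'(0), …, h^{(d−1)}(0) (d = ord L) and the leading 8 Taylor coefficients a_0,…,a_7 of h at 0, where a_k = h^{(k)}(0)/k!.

L = (28 + 128·x + 384·x^2 + 512·x^3 + 256·x^4) + (-6 - 12·x)·Dx + (1 + 4·x + 4·x^2)·Dx^2  (order 2).
h: a_k = 0, -64, -192, 128/3, 2560/3, 20992/15, 3584/15, -736256/315, …
ICs: h(0) = 0, h′(0) = -64.

f: a_k = 4, 0, -8, 0, 8/3, 0, -16/45, 0, …
h₀=f(r): pull back L_f along r ⇒ L₀.
Derive L from L₀ (diff closure).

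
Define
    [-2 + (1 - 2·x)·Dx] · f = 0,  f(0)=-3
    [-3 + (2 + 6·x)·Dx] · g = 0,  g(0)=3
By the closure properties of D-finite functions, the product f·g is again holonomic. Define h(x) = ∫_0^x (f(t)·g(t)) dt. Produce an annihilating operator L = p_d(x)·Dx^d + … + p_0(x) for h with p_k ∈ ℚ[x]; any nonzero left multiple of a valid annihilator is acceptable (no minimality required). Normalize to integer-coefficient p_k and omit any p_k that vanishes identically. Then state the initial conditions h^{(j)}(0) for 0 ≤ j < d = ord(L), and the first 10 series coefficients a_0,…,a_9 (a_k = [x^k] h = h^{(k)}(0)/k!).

f: a_k = -3, -6, -12, -24, -48, -96, -192, -384, -768, -1536, …
g: a_k = 3, 9/2, -27/8, 81/16, -1215/128, 5103/256, -45927/1024, 216513/2048, -8444007/32768, 42220035/65536, …
f·g: L₀ = L_f ⊗_s L_g, ord ≤ 1·1.
h=∫₀ˣh₀: take L = L₀·Dx.
L = (7 + 6·x)·Dx + (-2 - 2·x + 12·x^2)·Dx^2  (order 2).
h: a_k = 0, -9, -63/4, -141/8, -1935/64, -5463/128, -41523/512, -858771/7168, -4084623/16384, -11708435/32768, …
ICs: h(0) = 0, h′(0) = -9.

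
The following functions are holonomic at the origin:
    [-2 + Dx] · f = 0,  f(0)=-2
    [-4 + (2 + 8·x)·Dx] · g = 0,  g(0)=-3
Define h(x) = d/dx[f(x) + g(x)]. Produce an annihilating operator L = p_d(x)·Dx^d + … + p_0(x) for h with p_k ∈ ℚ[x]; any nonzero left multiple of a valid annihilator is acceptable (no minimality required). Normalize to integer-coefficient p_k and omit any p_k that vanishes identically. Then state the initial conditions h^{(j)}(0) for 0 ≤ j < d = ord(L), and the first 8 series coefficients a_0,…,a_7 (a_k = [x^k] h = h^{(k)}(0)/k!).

f: a_k = -2, -4, -4, -8/3, -4/3, -8/15, -8/45, -16/315, …
g: a_k = -3, -6, 6, -12, 30, -84, 252, -792, …
Weyl lclm of L_f,L_g ⇒ L₀ (ord ≤ 2).
h=h₀': d/dx-closure on L₀ ⇒ L.
L = (-8 - 8·x) + (2 - 8·x - 16·x^2)·Dx + (1 + 6·x + 8·x^2)·Dx^2  (order 2).
h: a_k = -10, 4, -44, 344/3, -1268/3, 22664/15, -249496/45, 6486448/315, …
ICs: h(0) = -10, h′(0) = 4.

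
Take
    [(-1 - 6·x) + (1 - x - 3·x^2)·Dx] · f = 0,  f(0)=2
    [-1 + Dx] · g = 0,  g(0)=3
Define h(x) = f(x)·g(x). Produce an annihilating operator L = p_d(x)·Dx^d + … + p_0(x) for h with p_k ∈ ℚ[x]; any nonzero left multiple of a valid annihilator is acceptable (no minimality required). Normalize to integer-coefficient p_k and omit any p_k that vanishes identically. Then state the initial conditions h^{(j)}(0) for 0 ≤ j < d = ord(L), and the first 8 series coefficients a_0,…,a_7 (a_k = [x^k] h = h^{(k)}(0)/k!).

L = (2 + 5·x - 3·x^2) + (-1 + x + 3·x^2)·Dx  (order 1).
h: a_k = 6, 12, 33, 70, 677/4, 3793/10, 106447/120, 850483/420, …
ICs: h(0) = 6.

f: a_k = 2, 2, 8, 14, 38, 80, 194, 434, …
g: a_k = 3, 3, 3/2, 1/2, 1/8, 1/40, 1/240, 1/1680, …
L₀ := L_f ⊗_s L_g (sym. prod.), ord ≤ 1.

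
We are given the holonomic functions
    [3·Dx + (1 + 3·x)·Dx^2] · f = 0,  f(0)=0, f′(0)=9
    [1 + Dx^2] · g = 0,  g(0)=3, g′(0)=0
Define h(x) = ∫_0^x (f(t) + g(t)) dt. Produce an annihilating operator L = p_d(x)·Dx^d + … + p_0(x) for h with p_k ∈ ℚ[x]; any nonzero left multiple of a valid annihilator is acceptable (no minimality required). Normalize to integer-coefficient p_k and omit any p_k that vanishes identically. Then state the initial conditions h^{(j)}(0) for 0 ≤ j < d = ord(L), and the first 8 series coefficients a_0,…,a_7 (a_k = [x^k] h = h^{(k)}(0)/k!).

f: a_k = 0, 9, -27/2, 27, -243/4, 729/5, -729/2, 6561/7, …
g: a_k = 3, 0, -3/2, 0, 1/8, 0, -1/240, 0, …
f+g: L₀ = lclm(L_f,L_g), ord ≤ 2+2.
Integrate: L := L₀·Dx.
L = (165 + 18·x + 27·x^2)·Dx^2 + (19 + 63·x + 27·x^2 + 27·x^3)·Dx^3 + (165 + 18·x + 27·x^2)·Dx^4 + (19 + 63·x + 27·x^2 + 27·x^3)·Dx^5  (order 5).
h: a_k = 0, 3, 9/2, -5, 27/4, -97/8, 243/10, -87481/1680, …
ICs: h(0) = 0, h′(0) = 3, h′′(0) = 9, h′′′(0) = -30, h′′′′(0) = 162.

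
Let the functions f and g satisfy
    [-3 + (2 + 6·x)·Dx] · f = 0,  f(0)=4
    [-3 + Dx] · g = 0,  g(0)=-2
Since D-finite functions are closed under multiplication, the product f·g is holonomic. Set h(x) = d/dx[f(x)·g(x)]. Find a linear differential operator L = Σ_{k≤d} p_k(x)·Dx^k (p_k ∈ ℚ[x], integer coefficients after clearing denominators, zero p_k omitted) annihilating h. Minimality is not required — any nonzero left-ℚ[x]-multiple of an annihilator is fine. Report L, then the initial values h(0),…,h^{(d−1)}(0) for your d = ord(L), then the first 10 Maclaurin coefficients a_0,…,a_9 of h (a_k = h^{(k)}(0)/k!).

f: a_k = 4, 6, -9/2, 27/4, -405/32, 1701/64, -15309/256, 72171/512, -2814669/8192, 14073345/16384, …
g: a_k = -2, -6, -9, -9, -27/4, -81/20, -81/40, -243/280, -729/2240, -243/2240, …
L₀ := L_f ⊗_s L_g (sym. prod.), ord ≤ 1.
Derive L from L₀ (diff closure).
L = (7 + 36·x + 36·x^2) + (-2 - 10·x - 12·x^2)·Dx  (order 1).
h: a_k = -36, -126, -459/2, -891/4, -8667/32, 21627/320, -818667/1280, 28832679/17920, -194321511/40960, 7839229329/573440, …
ICs: h(0) = -36.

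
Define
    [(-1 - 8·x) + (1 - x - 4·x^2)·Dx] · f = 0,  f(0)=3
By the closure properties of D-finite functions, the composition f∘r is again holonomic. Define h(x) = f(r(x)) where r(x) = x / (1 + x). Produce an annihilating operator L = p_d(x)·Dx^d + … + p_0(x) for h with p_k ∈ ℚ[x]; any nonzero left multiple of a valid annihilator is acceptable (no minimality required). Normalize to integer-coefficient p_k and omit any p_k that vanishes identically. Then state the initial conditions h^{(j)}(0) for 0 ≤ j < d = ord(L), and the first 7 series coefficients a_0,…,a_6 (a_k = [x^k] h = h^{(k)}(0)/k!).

L = (1 + 9·x) + (-1 - 2·x + 3·x^2 + 4·x^3)·Dx  (order 1).
h: a_k = 3, 3, 12, 0, 48, -48, 240, …
ICs: h(0) = 3.

f: a_k = 3, 3, 15, 27, 87, 195, 543, …
h₀=f(r): pull back L_f along r ⇒ L₀.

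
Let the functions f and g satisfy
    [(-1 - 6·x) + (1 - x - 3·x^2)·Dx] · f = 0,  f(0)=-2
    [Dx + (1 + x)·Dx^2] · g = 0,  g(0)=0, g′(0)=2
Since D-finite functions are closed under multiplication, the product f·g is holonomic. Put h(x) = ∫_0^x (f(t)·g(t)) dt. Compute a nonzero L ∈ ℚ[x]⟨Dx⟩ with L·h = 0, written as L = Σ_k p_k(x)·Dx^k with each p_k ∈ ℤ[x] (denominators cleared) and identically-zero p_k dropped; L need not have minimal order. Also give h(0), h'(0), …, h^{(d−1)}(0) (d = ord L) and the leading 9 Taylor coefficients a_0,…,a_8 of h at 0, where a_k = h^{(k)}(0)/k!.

f: a_k = -2, -2, -8, -14, -38, -80, -194, -434, -1016, …
g: a_k = 0, 2, -1, 2/3, -1/2, 2/5, -1/3, 2/7, -1/4, …
L₀ := L_f ⊗_s L_g (sym. prod.), ord ≤ 2.
h=∫₀ˣh₀: take L = L₀·Dx.
L = (7 + 12·x)·Dx + (1 + 15·x + 15·x^2)·Dx^2 + (-1 + 4·x^2 + 3·x^3)·Dx^3  (order 3).
h: a_k = 0, 0, -2, -2/3, -23/6, -61/15, -1007/90, -1912/105, -34591/840, …
ICs: h(0) = 0, h′(0) = 0, h′′(0) = -4.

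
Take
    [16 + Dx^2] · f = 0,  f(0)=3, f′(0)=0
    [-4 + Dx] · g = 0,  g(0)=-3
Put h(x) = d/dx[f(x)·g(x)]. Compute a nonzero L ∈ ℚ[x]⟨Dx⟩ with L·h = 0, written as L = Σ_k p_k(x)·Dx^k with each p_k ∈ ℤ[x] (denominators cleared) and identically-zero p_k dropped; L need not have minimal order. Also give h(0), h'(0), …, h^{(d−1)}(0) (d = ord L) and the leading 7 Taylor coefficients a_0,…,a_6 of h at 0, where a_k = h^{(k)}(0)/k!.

L = 32 - 8·Dx + Dx^2  (order 2).
h: a_k = -36, 0, 576, 1536, 1536, 0, -8192/5, …
ICs: h(0) = -36, h′(0) = 0.

f: a_k = 3, 0, -24, 0, 32, 0, -256/15, …
g: a_k = -3, -12, -24, -32, -32, -128/5, -256/15, …
L₀ := L_f ⊗_s L_g (sym. prod.), ord ≤ 2.
Differentiate: ansatz ord ≤ ord L₀ ⇒ L.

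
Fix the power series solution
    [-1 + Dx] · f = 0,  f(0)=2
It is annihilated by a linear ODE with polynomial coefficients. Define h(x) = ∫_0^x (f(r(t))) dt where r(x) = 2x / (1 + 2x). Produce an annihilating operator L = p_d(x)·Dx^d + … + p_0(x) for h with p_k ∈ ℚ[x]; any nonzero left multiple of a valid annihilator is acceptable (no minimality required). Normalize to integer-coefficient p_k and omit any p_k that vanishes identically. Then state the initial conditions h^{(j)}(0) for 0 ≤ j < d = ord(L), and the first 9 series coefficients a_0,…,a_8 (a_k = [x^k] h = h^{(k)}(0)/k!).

f: a_k = 2, 2, 1, 1/3, 1/12, 1/60, 1/360, 1/2520, 1/20160, …
h₀=f(r): pull back L_f along r ⇒ L₀.
∫: right-multiply L₀ by Dx.
L = -2·Dx + (1 + 4·x + 4·x^2)·Dx^2  (order 2).
h: a_k = 0, 2, 2, -4/3, 2/3, 4/15, -76/45, 1208/315, -2182/315, …
ICs: h(0) = 0, h′(0) = 2.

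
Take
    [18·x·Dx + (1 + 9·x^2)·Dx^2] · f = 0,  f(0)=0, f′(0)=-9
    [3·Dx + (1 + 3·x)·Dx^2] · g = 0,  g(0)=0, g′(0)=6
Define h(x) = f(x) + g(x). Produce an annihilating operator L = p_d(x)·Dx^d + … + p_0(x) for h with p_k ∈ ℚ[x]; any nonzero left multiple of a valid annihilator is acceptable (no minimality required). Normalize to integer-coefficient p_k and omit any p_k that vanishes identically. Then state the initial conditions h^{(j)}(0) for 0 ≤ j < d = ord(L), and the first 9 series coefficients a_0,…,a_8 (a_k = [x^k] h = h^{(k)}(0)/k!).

f: a_k = 0, -9, 0, 27, 0, -729/5, 0, 6561/7, 0, …
g: a_k = 0, 6, -9, 18, -81/2, 486/5, -243, 4374/7, -6561/4, …
h₀=f+g: left-lcm gives L₀, ord ≤ 4.
L = (-18 - 162·x + 486·x^2 + 486·x^3)·Dx + (-12 - 36·x + 972·x^3 + 972·x^4)·Dx^2 + (-1 + 3·x + 18·x^2 + 54·x^3 + 243·x^4 + 243·x^5)·Dx^3  (order 3).
h: a_k = 0, -3, -9, 45, -81/2, -243/5, -243, 10935/7, -6561/4, …
ICs: h(0) = 0, h′(0) = -3, h′′(0) = -18.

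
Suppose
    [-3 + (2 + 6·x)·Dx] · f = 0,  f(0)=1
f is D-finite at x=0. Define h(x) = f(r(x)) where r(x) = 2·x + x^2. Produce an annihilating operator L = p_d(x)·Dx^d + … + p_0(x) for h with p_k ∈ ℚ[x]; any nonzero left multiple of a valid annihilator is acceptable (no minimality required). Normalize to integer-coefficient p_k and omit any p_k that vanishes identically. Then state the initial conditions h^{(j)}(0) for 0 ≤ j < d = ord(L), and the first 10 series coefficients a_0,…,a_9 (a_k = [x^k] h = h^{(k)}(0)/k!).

L = (-3 - 3·x) + (1 + 6·x + 3·x^2)·Dx  (order 1).
h: a_k = 1, 3, -3, 9, -63/2, 243/2, -999/2, 4293/2, -76221/8, 346761/8, …
ICs: h(0) = 1.

f: a_k = 1, 3/2, -9/8, 27/16, -405/128, 1701/256, -15309/1024, 72171/2048, -2814669/32768, 14073345/65536, …
L₀ from L_f via x↦r, Dx↦r'^{-1}Dx.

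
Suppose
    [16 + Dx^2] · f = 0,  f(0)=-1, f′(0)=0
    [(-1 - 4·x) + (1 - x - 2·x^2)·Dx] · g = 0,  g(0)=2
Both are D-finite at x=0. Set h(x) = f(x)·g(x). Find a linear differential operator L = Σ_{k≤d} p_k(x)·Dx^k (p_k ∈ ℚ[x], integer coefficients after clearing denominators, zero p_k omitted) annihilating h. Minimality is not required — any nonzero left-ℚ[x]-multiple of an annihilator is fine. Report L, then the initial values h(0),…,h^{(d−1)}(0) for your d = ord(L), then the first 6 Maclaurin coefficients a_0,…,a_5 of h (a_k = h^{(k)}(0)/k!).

f: a_k = -1, 0, 8, 0, -32/3, 0, …
g: a_k = 2, 2, 6, 10, 22, 42, …
L₀ := L_f ⊗_s L_g (sym. prod.), ord ≤ 2.
L = (-12 + 16·x + 32·x^2) + (2 + 8·x)·Dx + (-1 + x + 2·x^2)·Dx^2  (order 2).
h: a_k = -2, -2, 10, 6, 14/3, 50/3, …
ICs: h(0) = -2, h′(0) = -2.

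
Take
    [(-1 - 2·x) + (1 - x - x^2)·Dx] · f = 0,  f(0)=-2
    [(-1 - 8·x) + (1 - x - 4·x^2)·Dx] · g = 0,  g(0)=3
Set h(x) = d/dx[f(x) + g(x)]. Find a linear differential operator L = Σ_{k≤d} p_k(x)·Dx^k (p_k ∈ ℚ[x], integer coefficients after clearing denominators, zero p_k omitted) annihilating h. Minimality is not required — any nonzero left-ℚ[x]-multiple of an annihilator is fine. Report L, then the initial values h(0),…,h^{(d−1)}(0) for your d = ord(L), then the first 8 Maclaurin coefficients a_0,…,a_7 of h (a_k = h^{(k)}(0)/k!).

f: a_k = -2, -2, -4, -6, -10, -16, -26, -42, …
g: a_k = 3, 3, 15, 27, 87, 195, 543, 1323, …
Sum ⇒ L₀ = lclm(L_f,L_g) in ℚ(x)⟨Dx⟩.
h=h₀': d/dx-closure on L₀ ⇒ L.
L = (-6 - 216·x - 240·x^2 - 984·x^3 - 1554·x^4 - 1440·x^5 + 576·x^6) + (6 + 54·x + 66·x^2 + 144·x^3 - 177·x^4 - 1506·x^5 - 672·x^6 + 384·x^7)·Dx + (-1 + 2·x - 11·x^2 - 2·x^3 + 122·x^4 + 9·x^5 - 243·x^6 - 48·x^7 + 48·x^8)·Dx^2  (order 2).
h: a_k = 1, 22, 63, 308, 895, 3102, 8967, 27416, …
ICs: h(0) = 1, h′(0) = 22.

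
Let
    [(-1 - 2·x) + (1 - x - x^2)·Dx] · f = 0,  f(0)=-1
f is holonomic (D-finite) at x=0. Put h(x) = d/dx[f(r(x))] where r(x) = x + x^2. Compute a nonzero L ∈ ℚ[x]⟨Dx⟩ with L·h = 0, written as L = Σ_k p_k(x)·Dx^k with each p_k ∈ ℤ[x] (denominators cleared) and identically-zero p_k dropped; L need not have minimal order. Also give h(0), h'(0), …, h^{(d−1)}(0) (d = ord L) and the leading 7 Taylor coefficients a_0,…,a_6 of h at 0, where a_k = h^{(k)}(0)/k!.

f: a_k = -1, -1, -2, -3, -5, -8, -13, …
Change of var in L_f (x↦r) gives L₀.
Differentiate: ansatz ord ≤ ord L₀ ⇒ L.
L = (6 + 24·x + 48·x^2 + 68·x^3 + 84·x^4 + 60·x^5 + 20·x^6) + (-1 - 3·x + 12·x^3 + 25·x^4 + 24·x^5 + 14·x^6 + 4·x^7)·Dx  (order 1).
h: a_k = -1, -6, -21, -64, -185, -516, -1393, …
ICs: h(0) = -1.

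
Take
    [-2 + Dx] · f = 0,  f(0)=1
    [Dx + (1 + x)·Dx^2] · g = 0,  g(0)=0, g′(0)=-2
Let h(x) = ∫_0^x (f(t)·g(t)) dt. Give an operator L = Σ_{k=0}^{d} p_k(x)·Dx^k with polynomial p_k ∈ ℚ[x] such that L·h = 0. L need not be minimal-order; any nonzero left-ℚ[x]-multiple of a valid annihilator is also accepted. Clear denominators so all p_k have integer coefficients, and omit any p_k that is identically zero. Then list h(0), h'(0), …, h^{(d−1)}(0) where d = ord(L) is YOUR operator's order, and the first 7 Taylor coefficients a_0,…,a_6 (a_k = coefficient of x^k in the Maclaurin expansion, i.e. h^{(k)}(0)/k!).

f: a_k = 1, 2, 2, 4/3, 2/3, 4/15, 4/45, …
g: a_k = 0, -2, 1, -2/3, 1/2, -2/5, 1/3, …
h₀=f·g: eliminate ⇒ L₀, order ≤ 1·2.
Integrate: L := L₀·Dx.
L = (2 + 4·x)·Dx + (-3 - 4·x)·Dx^2 + (1 + x)·Dx^3  (order 3).
h: a_k = 0, 0, -1, -1, -2/3, -3/10, -11/90, …
ICs: h(0) = 0, h′(0) = 0, h′′(0) = -2.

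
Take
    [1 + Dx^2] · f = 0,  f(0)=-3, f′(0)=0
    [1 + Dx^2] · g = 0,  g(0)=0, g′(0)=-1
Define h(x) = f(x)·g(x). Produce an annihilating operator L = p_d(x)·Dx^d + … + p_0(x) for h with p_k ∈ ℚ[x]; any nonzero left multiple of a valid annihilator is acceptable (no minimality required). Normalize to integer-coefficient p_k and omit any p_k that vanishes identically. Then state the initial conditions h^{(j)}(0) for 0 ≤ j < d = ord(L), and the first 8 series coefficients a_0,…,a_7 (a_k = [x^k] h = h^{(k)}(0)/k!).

L = 4·Dx + Dx^3  (order 3).
h: a_k = 0, 3, 0, -2, 0, 2/5, 0, -4/105, …
ICs: h(0) = 0, h′(0) = 3, h′′(0) = 0.

f: a_k = -3, 0, 3/2, 0, -1/8, 0, 1/240, 0, …
g: a_k = 0, -1, 0, 1/6, 0, -1/120, 0, 1/5040, …
f·g: L₀ = L_f ⊗_s L_g, ord ≤ 2·2.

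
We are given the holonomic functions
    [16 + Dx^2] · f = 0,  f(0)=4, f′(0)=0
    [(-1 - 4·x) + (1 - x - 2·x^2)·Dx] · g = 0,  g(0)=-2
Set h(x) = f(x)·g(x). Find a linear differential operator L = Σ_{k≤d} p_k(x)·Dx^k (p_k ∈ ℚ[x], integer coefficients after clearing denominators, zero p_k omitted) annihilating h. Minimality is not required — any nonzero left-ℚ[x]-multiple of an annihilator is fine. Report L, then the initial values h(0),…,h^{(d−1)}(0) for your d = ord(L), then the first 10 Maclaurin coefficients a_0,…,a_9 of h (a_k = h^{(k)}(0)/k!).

L = (-12 + 16·x + 32·x^2) + (2 + 8·x)·Dx + (-1 + x + 2·x^2)·Dx^2  (order 2).
h: a_k = -8, -8, 40, 24, 56/3, 200/3, 6728/45, 12728/45, 179192/315, 119128/105, …
ICs: h(0) = -8, h′(0) = -8.

f: a_k = 4, 0, -32, 0, 128/3, 0, -1024/45, 0, 2048/315, 0, …
g: a_k = -2, -2, -6, -10, -22, -42, -86, -170, -342, -682, …
f·g: L₀ = L_f ⊗_s L_g, ord ≤ 2·1.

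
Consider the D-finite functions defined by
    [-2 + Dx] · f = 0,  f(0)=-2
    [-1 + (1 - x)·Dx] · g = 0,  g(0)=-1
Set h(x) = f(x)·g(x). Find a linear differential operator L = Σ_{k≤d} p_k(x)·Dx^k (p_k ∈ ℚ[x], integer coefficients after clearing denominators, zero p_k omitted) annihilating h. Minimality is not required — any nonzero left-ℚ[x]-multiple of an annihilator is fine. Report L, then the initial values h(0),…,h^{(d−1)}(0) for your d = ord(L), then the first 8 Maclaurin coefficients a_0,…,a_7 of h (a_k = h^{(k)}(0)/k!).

f: a_k = -2, -4, -4, -8/3, -4/3, -8/15, -8/45, -16/315, …
g: a_k = -1, -1, -1, -1, -1, -1, -1, -1, …
Product ⇒ symmetric product L₀, ord ≤ 1.
L = (3 - 2·x) + (-1 + x)·Dx  (order 1).
h: a_k = 2, 6, 10, 38/3, 14, 218/15, 662/45, 310/21, …
ICs: h(0) = 2.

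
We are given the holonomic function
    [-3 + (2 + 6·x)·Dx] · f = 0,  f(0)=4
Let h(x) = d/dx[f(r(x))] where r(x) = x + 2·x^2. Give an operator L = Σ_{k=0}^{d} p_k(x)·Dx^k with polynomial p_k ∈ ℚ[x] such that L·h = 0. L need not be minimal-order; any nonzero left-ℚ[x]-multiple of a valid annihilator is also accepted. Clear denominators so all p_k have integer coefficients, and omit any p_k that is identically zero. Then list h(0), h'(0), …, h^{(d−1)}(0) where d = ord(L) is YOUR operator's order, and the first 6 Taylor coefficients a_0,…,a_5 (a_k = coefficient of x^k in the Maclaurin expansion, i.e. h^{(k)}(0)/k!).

f: a_k = 4, 6, -9/2, 27/4, -405/32, 1701/64, …
L₀ from L_f via x↦r, Dx↦r'^{-1}Dx.
h₀' ⇒ L via d/dx closure of L₀.
L = 5 + (-2 - 14·x - 36·x^2 - 48·x^3)·Dx  (order 1).
h: a_k = 6, 15, -135/4, 315/8, 2025/64, -33615/128, …
ICs: h(0) = 6.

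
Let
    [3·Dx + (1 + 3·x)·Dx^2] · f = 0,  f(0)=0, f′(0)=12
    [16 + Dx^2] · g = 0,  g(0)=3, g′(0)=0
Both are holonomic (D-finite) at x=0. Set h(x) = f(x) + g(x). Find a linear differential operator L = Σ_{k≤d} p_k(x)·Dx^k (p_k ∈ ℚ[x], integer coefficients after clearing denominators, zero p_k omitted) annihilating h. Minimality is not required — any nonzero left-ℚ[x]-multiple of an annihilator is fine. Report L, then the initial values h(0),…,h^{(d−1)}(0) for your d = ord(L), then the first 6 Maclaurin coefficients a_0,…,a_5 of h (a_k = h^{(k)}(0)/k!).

f: a_k = 0, 12, -18, 36, -81, 972/5, …
g: a_k = 3, 0, -24, 0, 32, 0, …
L₀ := lclm(L_f,L_g); ord L₀ ≤ 2+2.
L = (1680 + 2304·x + 3456·x^2)·Dx + (272 + 1584·x + 3456·x^2 + 3456·x^3)·Dx^2 + (105 + 144·x + 216·x^2)·Dx^3 + (17 + 99·x + 216·x^2 + 216·x^3)·Dx^4  (order 4).
h: a_k = 3, 12, -42, 36, -49, 972/5, …
ICs: h(0) = 3, h′(0) = 12, h′′(0) = -84, h′′′(0) = 216.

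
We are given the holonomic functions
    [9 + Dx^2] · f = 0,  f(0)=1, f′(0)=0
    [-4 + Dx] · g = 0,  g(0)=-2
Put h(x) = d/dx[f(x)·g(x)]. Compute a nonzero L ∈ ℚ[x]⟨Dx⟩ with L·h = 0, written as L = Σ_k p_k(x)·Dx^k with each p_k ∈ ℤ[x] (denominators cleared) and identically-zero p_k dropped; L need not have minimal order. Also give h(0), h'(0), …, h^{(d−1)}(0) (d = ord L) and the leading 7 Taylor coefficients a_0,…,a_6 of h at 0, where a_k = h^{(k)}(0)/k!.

f: a_k = 1, 0, -9/2, 0, 27/8, 0, -81/80, …
g: a_k = -2, -8, -16, -64/3, -64/3, -256/15, -512/45, …
L₀ := L_f ⊗_s L_g (sym. prod.), ord ≤ 2.
h=h₀': d/dx-closure on L₀ ⇒ L.
L = 25 - 8·Dx + Dx^2  (order 2).
h: a_k = -8, -14, 44, 527/3, 779/3, 11753/60, 4031/90, …
ICs: h(0) = -8, h′(0) = -14.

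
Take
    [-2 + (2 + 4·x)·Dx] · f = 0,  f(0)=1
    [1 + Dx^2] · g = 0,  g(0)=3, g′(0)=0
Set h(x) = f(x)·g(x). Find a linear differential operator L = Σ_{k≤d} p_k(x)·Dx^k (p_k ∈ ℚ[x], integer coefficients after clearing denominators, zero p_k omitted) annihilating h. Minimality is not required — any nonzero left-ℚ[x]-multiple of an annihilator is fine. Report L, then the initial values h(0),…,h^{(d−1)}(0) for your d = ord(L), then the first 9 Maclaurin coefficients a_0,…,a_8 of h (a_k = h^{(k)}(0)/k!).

L = (4 + 4·x + 4·x^2) + (-2 - 4·x)·Dx + (1 + 4·x + 4·x^2)·Dx^2  (order 2).
h: a_k = 3, 3, -3, 0, -1, 2, -46/15, 74/15, -857/105, …
ICs: h(0) = 3, h′(0) = 3.

f: a_k = 1, 1, -1/2, 1/2, -5/8, 7/8, -21/16, 33/16, -429/128, …
g: a_k = 3, 0, -3/2, 0, 1/8, 0, -1/240, 0, 1/13440, …
h₀=f·g: eliminate ⇒ L₀, order ≤ 1·2.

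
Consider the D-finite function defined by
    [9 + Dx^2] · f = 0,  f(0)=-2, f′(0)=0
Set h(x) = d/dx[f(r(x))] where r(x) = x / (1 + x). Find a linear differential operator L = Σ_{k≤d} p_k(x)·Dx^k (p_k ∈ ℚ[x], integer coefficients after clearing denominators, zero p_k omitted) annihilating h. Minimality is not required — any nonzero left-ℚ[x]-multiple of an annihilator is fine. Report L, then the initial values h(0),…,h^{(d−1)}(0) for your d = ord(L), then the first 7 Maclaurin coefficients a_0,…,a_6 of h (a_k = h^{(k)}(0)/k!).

L = (15 + 12·x + 6·x^2) + (6 + 18·x + 18·x^2 + 6·x^3)·Dx + (1 + 4·x + 6·x^2 + 4·x^3 + x^4)·Dx^2  (order 2).
h: a_k = 0, 18, -54, 81, -45, -2457/20, 9639/20, …
ICs: h(0) = 0, h′(0) = 18.

f: a_k = -2, 0, 9, 0, -27/4, 0, 81/40, …
L₀ from L_f via x↦r, Dx↦r'^{-1}Dx.
Derive L from L₀ (diff closure).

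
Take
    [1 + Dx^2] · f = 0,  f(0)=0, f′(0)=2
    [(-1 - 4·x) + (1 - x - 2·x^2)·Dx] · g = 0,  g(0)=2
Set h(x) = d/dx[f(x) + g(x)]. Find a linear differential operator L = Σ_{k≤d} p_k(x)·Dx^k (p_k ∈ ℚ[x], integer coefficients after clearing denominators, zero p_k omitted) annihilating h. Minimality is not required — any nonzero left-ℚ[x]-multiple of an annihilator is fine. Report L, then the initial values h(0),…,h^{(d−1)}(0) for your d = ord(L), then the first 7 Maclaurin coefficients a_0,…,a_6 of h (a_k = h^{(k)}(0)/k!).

f: a_k = 0, 2, 0, -1/3, 0, 1/60, 0, …
g: a_k = 2, 2, 6, 10, 22, 42, 86, …
L₀ := lclm(L_f,L_g); ord L₀ ≤ 2+1.
h₀' ⇒ L via d/dx closure of L₀.
L = (270 + 1200·x + 2862·x^2 + 1860·x^3 + 1920·x^4 + 144·x^5 + 96·x^6) + (-31 - 115·x + 75·x^2 + 241·x^3 + 430·x^4 + 372·x^5 + 56·x^6 + 32·x^7)·Dx + (270 + 1200·x + 2862·x^2 + 1860·x^3 + 1920·x^4 + 144·x^5 + 96·x^6)·Dx^2 + (-31 - 115·x + 75·x^2 + 241·x^3 + 430·x^4 + 372·x^5 + 56·x^6 + 32·x^7)·Dx^3  (order 3).
h: a_k = 4, 12, 29, 88, 2521/12, 516, 428399/360, …
ICs: h(0) = 4, h′(0) = 12, h′′(0) = 58.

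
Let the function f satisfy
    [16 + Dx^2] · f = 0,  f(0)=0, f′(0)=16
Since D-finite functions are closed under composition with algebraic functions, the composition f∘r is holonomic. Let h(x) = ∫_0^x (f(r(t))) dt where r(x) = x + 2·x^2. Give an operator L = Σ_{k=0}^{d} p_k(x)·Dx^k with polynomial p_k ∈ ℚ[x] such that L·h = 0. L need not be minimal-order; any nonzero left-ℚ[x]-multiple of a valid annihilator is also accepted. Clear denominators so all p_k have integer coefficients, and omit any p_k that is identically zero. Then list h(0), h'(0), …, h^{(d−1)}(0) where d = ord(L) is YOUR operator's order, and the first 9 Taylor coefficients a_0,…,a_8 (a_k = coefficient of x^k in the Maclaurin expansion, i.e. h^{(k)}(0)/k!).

L = (16 + 192·x + 768·x^2 + 1024·x^3)·Dx - 4·Dx^2 + (1 + 4·x)·Dx^3  (order 3).
h: a_k = 0, 0, 8, 32/3, -32/3, -256/5, -3584/45, 0, 53248/315, …
ICs: h(0) = 0, h′(0) = 0, h′′(0) = 16.

f: a_k = 0, 16, 0, -128/3, 0, 512/15, 0, -4096/315, 0, …
f∘r: x↦r, Dx↦Dx/r' in L_f ⇒ L₀.
Integrate: L := L₀·Dx.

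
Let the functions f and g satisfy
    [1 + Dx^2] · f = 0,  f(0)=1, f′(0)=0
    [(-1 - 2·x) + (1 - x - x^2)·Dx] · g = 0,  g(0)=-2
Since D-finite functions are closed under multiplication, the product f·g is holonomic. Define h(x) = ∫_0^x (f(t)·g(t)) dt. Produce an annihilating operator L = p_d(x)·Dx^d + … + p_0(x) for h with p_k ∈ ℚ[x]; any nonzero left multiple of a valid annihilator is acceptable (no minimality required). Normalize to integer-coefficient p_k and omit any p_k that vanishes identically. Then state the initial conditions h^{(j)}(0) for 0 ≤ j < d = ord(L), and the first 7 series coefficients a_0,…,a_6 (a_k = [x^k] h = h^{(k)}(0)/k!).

f: a_k = 1, 0, -1/2, 0, 1/24, 0, -1/720, …
g: a_k = -2, -2, -4, -6, -10, -16, -26, …
f·g: L₀ = L_f ⊗_s L_g, ord ≤ 2·1.
∫: right-multiply L₀ by Dx.
L = (1 + x + x^2)·Dx + (2 + 4·x)·Dx^2 + (-1 + x + x^2)·Dx^3  (order 3).
h: a_k = 0, -2, -1, -1, -5/4, -97/60, -157/72, …
ICs: h(0) = 0, h′(0) = -2, h′′(0) = -2.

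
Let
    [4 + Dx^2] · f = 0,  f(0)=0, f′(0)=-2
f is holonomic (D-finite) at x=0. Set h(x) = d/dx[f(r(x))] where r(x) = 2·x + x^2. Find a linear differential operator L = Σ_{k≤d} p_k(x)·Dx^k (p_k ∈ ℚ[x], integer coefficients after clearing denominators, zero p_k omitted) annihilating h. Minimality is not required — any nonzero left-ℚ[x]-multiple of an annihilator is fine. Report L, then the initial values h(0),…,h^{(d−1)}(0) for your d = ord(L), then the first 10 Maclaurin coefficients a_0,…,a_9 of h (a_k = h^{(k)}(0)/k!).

L = (19 + 64·x + 96·x^2 + 64·x^3 + 16·x^4) + (-3 - 3·x)·Dx + (1 + 2·x + x^2)·Dx^2  (order 2).
h: a_k = -4, -4, 32, 64, -8/3, -120, -5696/45, 256/45, 38776/315, 2248/21, …
ICs: h(0) = -4, h′(0) = -4.

f: a_k = 0, -2, 0, 4/3, 0, -4/15, 0, 8/315, 0, -4/2835, …
Substitute x→r, Dx→(1/r')Dx; clear ⇒ L₀.
h₀' ⇒ L via d/dx closure of L₀.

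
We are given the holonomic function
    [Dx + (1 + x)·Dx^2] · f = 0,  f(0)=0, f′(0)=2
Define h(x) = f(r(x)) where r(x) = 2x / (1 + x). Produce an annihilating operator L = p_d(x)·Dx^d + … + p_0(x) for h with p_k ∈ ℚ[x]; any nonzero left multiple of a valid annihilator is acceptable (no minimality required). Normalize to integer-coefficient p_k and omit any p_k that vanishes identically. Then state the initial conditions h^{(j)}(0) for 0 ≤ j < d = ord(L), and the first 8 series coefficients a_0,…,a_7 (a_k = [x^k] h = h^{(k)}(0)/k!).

L = (4 + 6·x)·Dx + (1 + 4·x + 3·x^2)·Dx^2  (order 2).
h: a_k = 0, 4, -8, 52/3, -40, 484/5, -728/3, 4372/7, …
ICs: h(0) = 0, h′(0) = 4.

f: a_k = 0, 2, -1, 2/3, -1/2, 2/5, -1/3, 2/7, …
Change of var in L_f (x↦r) gives L₀.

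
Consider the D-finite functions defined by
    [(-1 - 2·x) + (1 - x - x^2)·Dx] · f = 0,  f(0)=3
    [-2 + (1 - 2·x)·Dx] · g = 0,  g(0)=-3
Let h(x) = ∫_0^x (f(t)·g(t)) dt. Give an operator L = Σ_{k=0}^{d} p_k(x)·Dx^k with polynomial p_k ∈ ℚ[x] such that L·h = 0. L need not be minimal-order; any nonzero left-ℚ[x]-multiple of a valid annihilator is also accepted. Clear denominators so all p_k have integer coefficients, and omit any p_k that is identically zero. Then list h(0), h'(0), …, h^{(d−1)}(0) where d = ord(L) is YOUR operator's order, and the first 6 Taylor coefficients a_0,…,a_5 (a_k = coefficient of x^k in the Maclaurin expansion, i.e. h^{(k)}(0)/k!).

L = (-3 + 2·x + 6·x^2)·Dx + (1 - 3·x + x^2 + 2·x^3)·Dx^2  (order 2).
h: a_k = 0, -9, -27/2, -24, -171/4, -387/5, …
ICs: h(0) = 0, h′(0) = -9.

f: a_k = 3, 3, 6, 9, 15, 24, …
g: a_k = -3, -6, -12, -24, -48, -96, …
Product ⇒ symmetric product L₀, ord ≤ 1.
h=∫h₀ ⇒ L = L₀·Dx.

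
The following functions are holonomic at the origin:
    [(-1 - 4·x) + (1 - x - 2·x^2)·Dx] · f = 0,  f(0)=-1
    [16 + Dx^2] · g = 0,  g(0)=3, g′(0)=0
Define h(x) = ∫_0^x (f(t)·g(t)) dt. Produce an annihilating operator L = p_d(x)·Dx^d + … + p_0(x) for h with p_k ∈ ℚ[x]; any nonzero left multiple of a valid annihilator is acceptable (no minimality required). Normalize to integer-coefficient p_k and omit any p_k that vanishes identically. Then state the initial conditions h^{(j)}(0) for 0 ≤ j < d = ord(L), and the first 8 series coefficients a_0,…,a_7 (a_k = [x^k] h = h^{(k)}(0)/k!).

L = (-12 + 16·x + 32·x^2)·Dx + (2 + 8·x)·Dx^2 + (-1 + x + 2·x^2)·Dx^3  (order 3).
h: a_k = 0, -3, -3/2, 5, 9/4, 7/5, 25/6, 841/105, …
ICs: h(0) = 0, h′(0) = -3, h′′(0) = -3.

f: a_k = -1, -1, -3, -5, -11, -21, -43, -85, …
g: a_k = 3, 0, -24, 0, 32, 0, -256/15, 0, …
Product ⇒ symmetric product L₀, ord ≤ 2.
h=∫h₀ ⇒ L = L₀·Dx.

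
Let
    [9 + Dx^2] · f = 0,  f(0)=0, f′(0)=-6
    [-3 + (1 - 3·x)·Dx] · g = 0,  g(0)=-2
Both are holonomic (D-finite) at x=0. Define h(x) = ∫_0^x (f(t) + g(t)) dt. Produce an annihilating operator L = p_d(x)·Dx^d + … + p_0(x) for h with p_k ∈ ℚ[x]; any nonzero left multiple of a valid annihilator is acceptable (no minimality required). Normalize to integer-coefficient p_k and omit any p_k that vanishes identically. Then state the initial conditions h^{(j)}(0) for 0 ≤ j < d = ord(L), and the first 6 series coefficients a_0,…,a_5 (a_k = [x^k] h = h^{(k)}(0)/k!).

L = (-63 + 54·x - 81·x^2)·Dx + (9 - 45·x + 81·x^2 - 81·x^3)·Dx^2 + (-7 + 6·x - 9·x^2)·Dx^3 + (1 - 5·x + 9·x^2 - 9·x^3)·Dx^4  (order 4).
h: a_k = 0, -2, -6, -6, -45/4, -162/5, …
ICs: h(0) = 0, h′(0) = -2, h′′(0) = -12, h′′′(0) = -36.

f: a_k = 0, -6, 0, 9, 0, -81/20, …
g: a_k = -2, -6, -18, -54, -162, -486, …
f+g: L₀ = lclm(L_f,L_g), ord ≤ 2+1.
h=∫h₀ ⇒ L = L₀·Dx.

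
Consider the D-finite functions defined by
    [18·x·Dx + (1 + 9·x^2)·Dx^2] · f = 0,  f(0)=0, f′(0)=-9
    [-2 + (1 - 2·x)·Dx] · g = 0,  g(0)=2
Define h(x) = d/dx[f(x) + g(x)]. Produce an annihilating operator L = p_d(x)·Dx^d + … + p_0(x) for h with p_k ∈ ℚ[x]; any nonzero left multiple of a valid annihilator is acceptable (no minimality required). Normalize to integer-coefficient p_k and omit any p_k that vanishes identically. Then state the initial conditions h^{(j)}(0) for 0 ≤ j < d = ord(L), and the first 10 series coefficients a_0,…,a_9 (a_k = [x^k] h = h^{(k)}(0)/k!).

L = (36 - 288·x - 972·x^2) + (-21 + 36·x - 9·x^2 - 972·x^3)·Dx + (2 + 5·x + 45·x^3 - 162·x^4)·Dx^2  (order 2).
h: a_k = -5, 16, 129, 128, -409, 768, 8353, 4096, -49833, 20480, …
ICs: h(0) = -5, h′(0) = 16.

f: a_k = 0, -9, 0, 27, 0, -729/5, 0, 6561/7, 0, -6561, …
g: a_k = 2, 4, 8, 16, 32, 64, 128, 256, 512, 1024, …
L₀ := lclm(L_f,L_g); ord L₀ ≤ 2+1.
Derive L from L₀ (diff closure).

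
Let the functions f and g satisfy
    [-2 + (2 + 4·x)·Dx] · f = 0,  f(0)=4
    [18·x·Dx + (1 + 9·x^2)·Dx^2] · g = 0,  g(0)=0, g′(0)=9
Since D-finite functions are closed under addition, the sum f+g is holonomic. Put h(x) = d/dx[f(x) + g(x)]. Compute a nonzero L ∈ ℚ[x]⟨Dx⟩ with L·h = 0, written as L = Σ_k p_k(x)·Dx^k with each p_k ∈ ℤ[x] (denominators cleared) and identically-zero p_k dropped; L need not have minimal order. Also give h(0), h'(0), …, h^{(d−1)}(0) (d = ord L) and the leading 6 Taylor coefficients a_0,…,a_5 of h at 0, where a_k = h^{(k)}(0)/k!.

L = (-18 - 90·x + 486·x^2 + 486·x^3) + (-21 - 72·x + 360·x^2 + 1944·x^3 + 1701·x^4)·Dx + (-1 + 16·x + 54·x^2 + 198·x^3 + 567·x^4 + 486·x^5)·Dx^2  (order 2).
h: a_k = 13, -4, -75, -10, 1493/2, -63/2, …
ICs: h(0) = 13, h′(0) = -4.

f: a_k = 4, 4, -2, 2, -5/2, 7/2, …
g: a_k = 0, 9, 0, -27, 0, 729/5, …
L₀ := lclm(L_f,L_g); ord L₀ ≤ 1+2.
h=h₀': d/dx-closure on L₀ ⇒ L.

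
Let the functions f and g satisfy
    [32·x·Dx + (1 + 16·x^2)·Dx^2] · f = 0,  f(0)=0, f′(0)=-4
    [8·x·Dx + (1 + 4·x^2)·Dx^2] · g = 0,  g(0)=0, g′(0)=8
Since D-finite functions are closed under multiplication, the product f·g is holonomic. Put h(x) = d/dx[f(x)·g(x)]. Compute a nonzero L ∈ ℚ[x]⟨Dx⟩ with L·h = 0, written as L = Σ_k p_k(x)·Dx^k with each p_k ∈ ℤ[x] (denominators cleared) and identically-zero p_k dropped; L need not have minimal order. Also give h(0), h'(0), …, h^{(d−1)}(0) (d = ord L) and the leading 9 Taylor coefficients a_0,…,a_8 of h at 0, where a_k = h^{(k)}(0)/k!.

L = (-1536·x - 51200·x^3 - 262144·x^5 + 655360·x^7 + 6291456·x^9) + (-80 - 6592·x^2 - 92160·x^4 - 229376·x^6 + 2293760·x^8 + 9437184·x^10)·Dx + (-160·x - 4480·x^3 - 30720·x^5 + 69632·x^7 + 1310720·x^9 + 3145728·x^11)·Dx^2 + (-1 - 40·x^2 - 464·x^4 + 29696·x^8 + 163840·x^10 + 262144·x^12)·Dx^3  (order 3).
h: a_k = 0, -64, 0, 2560/3, 0, -177152/15, 0, 3653632/21, 0, …
ICs: h(0) = 0, h′(0) = -64, h′′(0) = 0.

f: a_k = 0, -4, 0, 64/3, 0, -1024/5, 0, 16384/7, 0, …
g: a_k = 0, 8, 0, -32/3, 0, 128/5, 0, -512/7, 0, …
h₀=f·g: eliminate ⇒ L₀, order ≤ 2·2.
Derive L from L₀ (diff closure).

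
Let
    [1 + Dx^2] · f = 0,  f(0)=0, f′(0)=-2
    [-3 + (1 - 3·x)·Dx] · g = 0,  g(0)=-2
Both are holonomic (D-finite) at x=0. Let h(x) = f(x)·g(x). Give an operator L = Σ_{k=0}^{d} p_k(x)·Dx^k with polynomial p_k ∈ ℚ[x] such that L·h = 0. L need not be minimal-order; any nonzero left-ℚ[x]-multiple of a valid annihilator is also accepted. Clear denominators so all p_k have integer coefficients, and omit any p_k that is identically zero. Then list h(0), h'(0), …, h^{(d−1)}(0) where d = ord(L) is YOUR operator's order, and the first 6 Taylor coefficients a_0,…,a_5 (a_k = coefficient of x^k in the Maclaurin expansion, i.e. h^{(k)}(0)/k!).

L = (-1 + 3·x) + 6·Dx + (-1 + 3·x)·Dx^2  (order 2).
h: a_k = 0, 4, 12, 106/3, 106, 9541/30, …
ICs: h(0) = 0, h′(0) = 4.

f: a_k = 0, -2, 0, 1/3, 0, -1/60, …
g: a_k = -2, -6, -18, -54, -162, -486, …
Product ⇒ symmetric product L₀, ord ≤ 2.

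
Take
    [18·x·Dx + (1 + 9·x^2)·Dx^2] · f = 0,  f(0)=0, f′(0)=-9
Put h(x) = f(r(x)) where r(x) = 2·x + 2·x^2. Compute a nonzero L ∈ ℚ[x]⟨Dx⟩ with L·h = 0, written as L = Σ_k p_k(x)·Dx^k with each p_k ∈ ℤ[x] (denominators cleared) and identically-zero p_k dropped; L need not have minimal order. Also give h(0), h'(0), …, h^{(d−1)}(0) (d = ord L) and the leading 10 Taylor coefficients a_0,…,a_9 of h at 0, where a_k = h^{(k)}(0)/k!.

L = (-2 + 72·x + 288·x^2 + 432·x^3 + 216·x^4)·Dx + (1 + 2·x + 36·x^2 + 144·x^3 + 180·x^4 + 72·x^5)·Dx^2  (order 2).
h: a_k = 0, -18, -18, 216, 648, -20088/5, -23112, 513216/7, 793152, -863136, …
ICs: h(0) = 0, h′(0) = -18.

f: a_k = 0, -9, 0, 27, 0, -729/5, 0, 6561/7, 0, -6561, …
h₀=f(r): pull back L_f along r ⇒ L₀.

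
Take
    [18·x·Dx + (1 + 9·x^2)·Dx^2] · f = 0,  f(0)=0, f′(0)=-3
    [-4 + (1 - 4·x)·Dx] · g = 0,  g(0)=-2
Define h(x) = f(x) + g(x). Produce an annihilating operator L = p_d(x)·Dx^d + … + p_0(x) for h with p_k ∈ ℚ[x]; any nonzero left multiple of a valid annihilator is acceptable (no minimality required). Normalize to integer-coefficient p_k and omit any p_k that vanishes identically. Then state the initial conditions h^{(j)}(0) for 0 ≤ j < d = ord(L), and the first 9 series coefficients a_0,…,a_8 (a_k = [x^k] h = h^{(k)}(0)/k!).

L = (72 - 1152·x - 1944·x^2)·Dx + (-57 + 72·x - 765·x^2 - 1944·x^3)·Dx^2 + (4 - 7·x - 63·x^3 - 324·x^4)·Dx^3  (order 3).
h: a_k = -2, -11, -32, -119, -512, -10483/5, -8192, -227189/7, -131072, …
ICs: h(0) = -2, h′(0) = -11, h′′(0) = -64.

f: a_k = 0, -3, 0, 9, 0, -243/5, 0, 2187/7, 0, …
g: a_k = -2, -8, -32, -128, -512, -2048, -8192, -32768, -131072, …
f+g: L₀ = lclm(L_f,L_g), ord ≤ 2+1.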